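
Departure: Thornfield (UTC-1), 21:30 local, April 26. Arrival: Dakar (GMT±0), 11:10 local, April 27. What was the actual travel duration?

12 hours 40 minutes

Departure in UTC: 21:30 + 1:00 = 22:30 on Apr 26.
Arrival is already UTC: 11:10 on Apr 27.
Elapsed = 11:10 − 22:30 (+1 day) = 12 hours 40 minutes.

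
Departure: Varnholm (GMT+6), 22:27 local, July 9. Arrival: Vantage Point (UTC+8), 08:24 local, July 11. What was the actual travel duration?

Departure in UTC: 22:27 − 6:00 = 16:27 on Jul 9.
Arrival in UTC: 08:24 − 8:00 = 00:24 on Jul 11.
Elapsed = 00:24 − 16:27 (+2 days) = 31 hours 57 minutes.

31 hours 57 minutes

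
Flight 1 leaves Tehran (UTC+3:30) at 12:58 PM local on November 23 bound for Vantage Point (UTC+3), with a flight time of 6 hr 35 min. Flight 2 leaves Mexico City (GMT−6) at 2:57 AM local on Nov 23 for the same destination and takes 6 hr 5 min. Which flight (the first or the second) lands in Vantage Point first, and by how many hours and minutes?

the second, by 1 hour 1 minute

Flight 1 in UTC: 12:58 PM − 3:30 = 9:28 AM on Nov 23.
+6 hours and 35 minutes → arrive 4:03 PM UTC on Nov 23.
Flight 2 in UTC: 2:57 AM + 6:00 = 8:57 AM on Nov 23.
+6 hours 5 minutes → arrive 3:02 PM UTC on Nov 23.
Flight 2 lands earlier by 1 hour 1 minute.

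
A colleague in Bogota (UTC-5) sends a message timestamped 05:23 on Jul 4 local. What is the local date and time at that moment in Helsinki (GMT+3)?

13:23 on Jul 4

Helsinki is 8:00 ahead of Bogota.
Shift by the zone difference: 05:23 + 8:00 = 13:23 on Jul 4 in Helsinki.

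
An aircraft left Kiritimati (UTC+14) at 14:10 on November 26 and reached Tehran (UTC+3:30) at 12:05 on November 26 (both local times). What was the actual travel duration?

8 hours 25 minutes

Departure in UTC: 14:10 − 14:00 = 00:10 on Nov 26.
Arrival in UTC: 12:05 − 3:30 = 08:35 on Nov 26.
Elapsed = 08:35 − 00:10 = 8 hours 25 minutes.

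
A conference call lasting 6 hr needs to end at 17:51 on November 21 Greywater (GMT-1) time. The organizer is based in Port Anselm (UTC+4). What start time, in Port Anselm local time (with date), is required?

16:51 on Nov 21

Target end time in UTC: 17:51 + 1:00 = 18:51 on Nov 21.
Subtract 6 hours → start 12:51 UTC on Nov 21.
Port Anselm is UTC+4:00: 12:51 + 4:00 = 16:51 on Nov 21.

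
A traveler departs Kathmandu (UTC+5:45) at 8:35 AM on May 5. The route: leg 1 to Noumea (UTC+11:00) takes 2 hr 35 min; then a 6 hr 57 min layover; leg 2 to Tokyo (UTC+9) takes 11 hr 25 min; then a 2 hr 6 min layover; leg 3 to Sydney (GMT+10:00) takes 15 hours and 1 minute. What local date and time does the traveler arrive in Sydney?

2:54 AM on May 7

Convert departure to UTC: 8:35 AM − 5:45 = 2:50 AM UTC on May 5.
Add 2 hours 35 minutes leg 1 → 5:25 AM UTC.
Add 6 hours and 57 minutes layover in Noumea → 12:22 PM UTC.
Add 11 hours and 25 minutes leg 2 → 11:47 PM UTC.
Add 2 hours and 6 minutes layover in Tokyo → 1:53 AM UTC (May 6).
Add 15 hours and 1 minute leg 3 → 4:54 PM UTC.
Sydney is UTC+10:00, so local arrival = 4:54 PM + 10:00 = 2:54 AM on May 7.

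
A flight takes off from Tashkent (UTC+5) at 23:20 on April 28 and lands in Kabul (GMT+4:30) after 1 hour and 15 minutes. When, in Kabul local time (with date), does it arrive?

00:05 on Apr 29

Convert departure to UTC: 23:20 − 5:00 = 18:20 UTC on Apr 28.
Add 1 hour and 15 minutes travel time → 19:35 UTC.
Kabul is UTC+4:30, so local arrival = 19:35 + 4:30 = 00:05 on Apr 29.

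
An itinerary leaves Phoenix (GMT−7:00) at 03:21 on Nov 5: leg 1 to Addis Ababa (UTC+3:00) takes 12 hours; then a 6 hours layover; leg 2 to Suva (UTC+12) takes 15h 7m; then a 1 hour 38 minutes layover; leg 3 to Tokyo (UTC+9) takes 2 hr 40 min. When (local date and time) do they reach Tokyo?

08:46 on Nov 7

Convert departure to UTC: 03:21 + 7:00 = 10:21 UTC on Nov 5.
Add 12 hours leg 1 → 22:21 UTC.
Add 6 hours layover in Addis Ababa → 04:21 UTC (Nov 6).
Add 15 hours and 7 minutes leg 2 → 19:28 UTC.
Add 1 hour 38 minutes layover in Suva → 21:06 UTC.
Add 2 hours and 40 minutes leg 3 → 23:46 UTC.
Tokyo is UTC+9:00, so local arrival = 23:46 + 9:00 = 08:46 on Nov 7.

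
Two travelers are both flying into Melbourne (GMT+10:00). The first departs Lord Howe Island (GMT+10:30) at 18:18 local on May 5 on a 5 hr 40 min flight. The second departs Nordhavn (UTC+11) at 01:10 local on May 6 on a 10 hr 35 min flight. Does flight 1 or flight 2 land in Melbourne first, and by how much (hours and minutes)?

the first, by 11 hours 17 minutes

Flight 1 in UTC: 18:18 − 10:30 = 07:48 on May 5.
+5 hours 40 minutes → arrive 13:28 UTC on May 5.
Flight 2 in UTC: 01:10 − 11:00 = 14:10 on May 5.
+10 hours and 35 minutes → arrive 00:45 UTC on May 6.
Flight 1 lands earlier by 11 hours 17 minutes.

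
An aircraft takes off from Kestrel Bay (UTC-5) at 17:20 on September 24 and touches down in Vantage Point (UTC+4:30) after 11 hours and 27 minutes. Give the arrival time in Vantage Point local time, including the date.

Convert departure to UTC: 17:20 + 5:00 = 22:20 UTC on Sep 24.
Add 11 hours and 27 minutes travel time → 09:47 UTC (Sep 25).
Vantage Point is UTC+4:30, so local arrival = 09:47 + 4:30 = 14:17 on Sep 25.

14:17 on Sep 25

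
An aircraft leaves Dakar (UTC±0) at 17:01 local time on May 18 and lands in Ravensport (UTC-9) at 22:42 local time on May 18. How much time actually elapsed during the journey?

14 hours 41 minutes

Departure is already UTC: 17:01 on May 18.
Arrival in UTC: 22:42 + 9:00 = 07:42 on May 19.
Elapsed = 07:42 − 17:01 (+1 day) = 14 hours 41 minutes.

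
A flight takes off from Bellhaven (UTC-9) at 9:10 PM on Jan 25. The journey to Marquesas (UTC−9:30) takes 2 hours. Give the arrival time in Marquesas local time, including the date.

10:40 PM on January 25

Marquesas is 0:30 behind Bellhaven.
After 2 hours it is 11:10 PM in Bellhaven.
Shift by the zone difference: 11:10 PM − 0:30 = 10:40 PM on Jan 25 in Marquesas.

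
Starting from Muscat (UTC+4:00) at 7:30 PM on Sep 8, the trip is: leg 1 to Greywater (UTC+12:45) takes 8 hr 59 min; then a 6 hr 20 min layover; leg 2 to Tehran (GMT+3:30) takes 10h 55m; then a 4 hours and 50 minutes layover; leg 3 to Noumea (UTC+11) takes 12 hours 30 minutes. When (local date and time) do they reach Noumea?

10:04 PM on September 10

Convert departure to UTC: 7:30 PM − 4:00 = 3:30 PM UTC on Sep 8.
Add 8 hours 59 minutes leg 1 → 12:29 AM UTC (Sep 9).
Add 6 hours 20 minutes layover in Greywater → 6:49 AM UTC.
Add 10 hours and 55 minutes leg 2 → 5:44 PM UTC.
Add 4 hours 50 minutes layover in Tehran → 10:34 PM UTC.
Add 12 hours and 30 minutes leg 3 → 11:04 AM UTC (Sep 10).
Noumea is UTC+11:00, so local arrival = 11:04 AM + 11:00 = 10:04 PM on Sep 10.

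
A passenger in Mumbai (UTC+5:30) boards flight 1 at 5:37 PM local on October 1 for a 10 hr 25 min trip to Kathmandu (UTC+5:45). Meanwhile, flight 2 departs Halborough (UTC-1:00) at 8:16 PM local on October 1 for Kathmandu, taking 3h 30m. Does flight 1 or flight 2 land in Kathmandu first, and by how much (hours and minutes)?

the first, by 2 hours 14 minutes

Flight 1 in UTC: 5:37 PM − 5:30 = 12:07 PM on Oct 1.
+10 hours 25 minutes → arrive 10:32 PM UTC on Oct 1.
Flight 2 in UTC: 8:16 PM + 1:00 = 9:16 PM on Oct 1.
+3 hours 30 minutes → arrive 12:46 AM UTC on Oct 2.
Flight 1 lands earlier by 2 hours 14 minutes.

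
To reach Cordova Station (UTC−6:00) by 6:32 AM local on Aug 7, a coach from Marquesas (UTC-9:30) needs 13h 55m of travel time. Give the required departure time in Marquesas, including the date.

Target arrival in UTC: 6:32 AM + 6:00 = 12:32 PM on Aug 7.
Subtract 13 hours 55 minutes → departure 10:37 PM UTC on Aug 6.
Marquesas is UTC−9:30: 10:37 PM − 9:30 = 1:07 PM on Aug 6.

1:07 PM on August 6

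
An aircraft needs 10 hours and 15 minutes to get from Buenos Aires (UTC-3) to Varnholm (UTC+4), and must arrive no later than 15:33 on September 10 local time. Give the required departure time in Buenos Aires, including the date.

22:18 on September 9

Target arrival in UTC: 15:33 − 4:00 = 11:33 on Sep 10.
Subtract 10 hours 15 minutes → departure 01:18 UTC on Sep 10.
Buenos Aires is UTC−3:00: 01:18 − 3:00 = 22:18 on Sep 9.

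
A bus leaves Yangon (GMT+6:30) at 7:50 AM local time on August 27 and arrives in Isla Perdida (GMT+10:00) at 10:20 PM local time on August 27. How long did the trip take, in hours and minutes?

11 hours

Departure in UTC: 7:50 AM − 6:30 = 1:20 AM on Aug 27.
Arrival in UTC: 10:20 PM − 10:00 = 12:20 PM on Aug 27.
Elapsed = 12:20 PM − 1:20 AM = 11 hours.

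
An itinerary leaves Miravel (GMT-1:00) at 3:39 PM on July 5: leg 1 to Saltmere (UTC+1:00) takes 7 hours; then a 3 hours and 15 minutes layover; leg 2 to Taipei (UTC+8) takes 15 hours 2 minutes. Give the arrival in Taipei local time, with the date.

Convert departure to UTC: 3:39 PM + 1:00 = 4:39 PM UTC on Jul 5.
Add 7 hours leg 1 → 11:39 PM UTC.
Add 3 hours and 15 minutes layover in Saltmere → 2:54 AM UTC (Jul 6).
Add 15 hours 2 minutes leg 2 → 5:56 PM UTC.
Taipei is UTC+8:00, so local arrival = 5:56 PM + 8:00 = 1:56 AM on Jul 7.

1:56 AM on July 7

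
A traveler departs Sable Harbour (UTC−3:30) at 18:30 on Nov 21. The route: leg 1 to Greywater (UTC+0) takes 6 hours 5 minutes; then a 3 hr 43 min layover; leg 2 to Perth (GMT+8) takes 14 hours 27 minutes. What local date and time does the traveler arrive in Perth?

06:15 on November 23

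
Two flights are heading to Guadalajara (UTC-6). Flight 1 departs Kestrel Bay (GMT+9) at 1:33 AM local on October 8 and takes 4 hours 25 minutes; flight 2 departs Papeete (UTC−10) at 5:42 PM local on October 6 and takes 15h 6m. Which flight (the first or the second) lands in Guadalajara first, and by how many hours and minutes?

Flight 1 in UTC: 1:33 AM − 9:00 = 4:33 PM on Oct 7.
+4 hours and 25 minutes → arrive 8:58 PM UTC on Oct 7.
Flight 2 in UTC: 5:42 PM + 10:00 = 3:42 AM on Oct 7.
+15 hours 6 minutes → arrive 6:48 PM UTC on Oct 7.
Flight 2 lands earlier by 2 hours 10 minutes.

the second, by 2 hours 10 minutes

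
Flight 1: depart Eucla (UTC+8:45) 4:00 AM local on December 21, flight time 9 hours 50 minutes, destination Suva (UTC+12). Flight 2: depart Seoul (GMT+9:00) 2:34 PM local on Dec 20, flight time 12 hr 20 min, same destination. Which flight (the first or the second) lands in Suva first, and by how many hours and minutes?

the second, by 11 hours 11 minutes

Flight 1 in UTC: 4:00 AM − 8:45 = 7:15 PM on Dec 20.
+9 hours 50 minutes → arrive 5:05 AM UTC on Dec 21.
Flight 2 in UTC: 2:34 PM − 9:00 = 5:34 AM on Dec 20.
+12 hours and 20 minutes → arrive 5:54 PM UTC on Dec 20.
Flight 2 lands earlier by 11 hours 11 minutes.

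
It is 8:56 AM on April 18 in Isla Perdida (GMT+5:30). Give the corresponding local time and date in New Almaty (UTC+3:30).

6:56 AM on April 18

New Almaty is 2:00 behind Isla Perdida.
Shift by the zone difference: 8:56 AM − 2:00 = 6:56 AM on Apr 18 in New Almaty.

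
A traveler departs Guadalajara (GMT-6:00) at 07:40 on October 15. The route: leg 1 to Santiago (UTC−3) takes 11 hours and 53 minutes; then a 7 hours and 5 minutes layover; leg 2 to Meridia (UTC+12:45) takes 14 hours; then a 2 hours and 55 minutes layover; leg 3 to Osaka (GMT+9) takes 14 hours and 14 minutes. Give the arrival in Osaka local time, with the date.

Convert departure to UTC: 07:40 + 6:00 = 13:40 UTC on Oct 15.
Add 11 hours 53 minutes leg 1 → 01:33 UTC (Oct 16).
Add 7 hours and 5 minutes layover in Santiago → 08:38 UTC.
Add 14 hours leg 2 → 22:38 UTC.
Add 2 hours and 55 minutes layover in Meridia → 01:33 UTC (Oct 17).
Add 14 hours and 14 minutes leg 3 → 15:47 UTC.
Osaka is UTC+9:00, so local arrival = 15:47 + 9:00 = 00:47 on Oct 18.

00:47 on October 18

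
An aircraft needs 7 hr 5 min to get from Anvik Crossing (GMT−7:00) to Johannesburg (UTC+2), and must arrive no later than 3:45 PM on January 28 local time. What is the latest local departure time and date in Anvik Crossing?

Target arrival in UTC: 3:45 PM − 2:00 = 1:45 PM on Jan 28.
Subtract 7 hours and 5 minutes → departure 6:40 AM UTC on Jan 28.
Anvik Crossing is UTC−7:00: 6:40 AM − 7:00 = 11:40 PM on Jan 27.

11:40 PM on January 27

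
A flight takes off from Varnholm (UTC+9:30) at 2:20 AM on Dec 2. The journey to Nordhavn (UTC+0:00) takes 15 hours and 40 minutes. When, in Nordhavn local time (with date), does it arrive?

Nordhavn is 9:30 behind Varnholm.
After 15 hours and 40 minutes it is 6:00 PM in Varnholm.
Shift by the zone difference: 6:00 PM − 9:30 = 8:30 AM on Dec 2 in Nordhavn.

8:30 AM on December 2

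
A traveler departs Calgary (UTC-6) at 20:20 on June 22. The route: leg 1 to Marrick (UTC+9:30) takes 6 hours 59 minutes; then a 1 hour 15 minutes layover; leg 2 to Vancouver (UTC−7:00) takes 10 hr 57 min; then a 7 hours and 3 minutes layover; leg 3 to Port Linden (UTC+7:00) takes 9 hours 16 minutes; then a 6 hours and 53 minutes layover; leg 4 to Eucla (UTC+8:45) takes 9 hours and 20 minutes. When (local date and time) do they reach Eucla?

Convert departure to UTC: 20:20 + 6:00 = 02:20 UTC on Jun 23.
Add 6 hours 59 minutes leg 1 → 09:19 UTC.
Add 1 hour 15 minutes layover in Marrick → 10:34 UTC.
Add 10 hours 57 minutes leg 2 → 21:31 UTC.
Add 7 hours and 3 minutes layover in Vancouver → 04:34 UTC (Jun 24).
Add 9 hours 16 minutes leg 3 → 13:50 UTC.
Add 6 hours and 53 minutes layover in Port Linden → 20:43 UTC.
Add 9 hours and 20 minutes leg 4 → 06:03 UTC (Jun 25).
Eucla is UTC+8:45, so local arrival = 06:03 + 8:45 = 14:48 on Jun 25.

14:48 on Jun 25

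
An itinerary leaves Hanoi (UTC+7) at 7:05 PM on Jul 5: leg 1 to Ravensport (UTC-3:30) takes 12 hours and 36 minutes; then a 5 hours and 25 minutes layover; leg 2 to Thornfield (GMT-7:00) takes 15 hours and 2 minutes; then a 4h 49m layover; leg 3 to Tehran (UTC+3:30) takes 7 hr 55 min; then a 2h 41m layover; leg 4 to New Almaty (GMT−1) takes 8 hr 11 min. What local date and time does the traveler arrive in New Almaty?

7:44 PM on July 7

Convert departure to UTC: 7:05 PM − 7:00 = 12:05 PM UTC on Jul 5.
Add 12 hours 36 minutes leg 1 → 12:41 AM UTC (Jul 6).
Add 5 hours 25 minutes layover in Ravensport → 6:06 AM UTC.
Add 15 hours 2 minutes leg 2 → 9:08 PM UTC.
Add 4 hours and 49 minutes layover in Thornfield → 1:57 AM UTC (Jul 7).
Add 7 hours and 55 minutes leg 3 → 9:52 AM UTC.
Add 2 hours 41 minutes layover in Tehran → 12:33 PM UTC.
Add 8 hours and 11 minutes leg 4 → 8:44 PM UTC.
New Almaty is UTC−1:00, so local arrival = 8:44 PM − 1:00 = 7:44 PM on Jul 7.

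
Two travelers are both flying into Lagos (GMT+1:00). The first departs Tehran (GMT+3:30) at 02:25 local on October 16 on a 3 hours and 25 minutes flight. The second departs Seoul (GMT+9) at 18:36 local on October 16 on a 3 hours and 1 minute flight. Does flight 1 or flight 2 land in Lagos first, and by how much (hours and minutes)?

the first, by 10 hours 17 minutes

Flight 1 in UTC: 02:25 − 3:30 = 22:55 on Oct 15.
+3 hours 25 minutes → arrive 02:20 UTC on Oct 16.
Flight 2 in UTC: 18:36 − 9:00 = 09:36 on Oct 16.
+3 hours and 1 minute → arrive 12:37 UTC on Oct 16.
Flight 1 lands earlier by 10 hours 17 minutes.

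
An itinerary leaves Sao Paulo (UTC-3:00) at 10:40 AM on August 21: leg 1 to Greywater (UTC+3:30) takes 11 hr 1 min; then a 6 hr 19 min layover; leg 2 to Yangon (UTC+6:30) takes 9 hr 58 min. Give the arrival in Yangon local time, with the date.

11:28 PM on Aug 22

Convert departure to UTC: 10:40 AM + 3:00 = 1:40 PM UTC on Aug 21.
Add 11 hours and 1 minute leg 1 → 12:41 AM UTC (Aug 22).
Add 6 hours and 19 minutes layover in Greywater → 7:00 AM UTC.
Add 9 hours 58 minutes leg 2 → 4:58 PM UTC.
Yangon is UTC+6:30, so local arrival = 4:58 PM + 6:30 = 11:28 PM on Aug 22.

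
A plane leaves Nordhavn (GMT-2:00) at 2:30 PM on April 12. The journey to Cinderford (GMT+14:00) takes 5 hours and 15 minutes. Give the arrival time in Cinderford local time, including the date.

Convert departure to UTC: 2:30 PM + 2:00 = 4:30 PM UTC on Apr 12.
Add 5 hours 15 minutes travel time → 9:45 PM UTC.
Cinderford is UTC+14:00, so local arrival = 9:45 PM + 14:00 = 11:45 AM on Apr 13.

11:45 AM on Apr 13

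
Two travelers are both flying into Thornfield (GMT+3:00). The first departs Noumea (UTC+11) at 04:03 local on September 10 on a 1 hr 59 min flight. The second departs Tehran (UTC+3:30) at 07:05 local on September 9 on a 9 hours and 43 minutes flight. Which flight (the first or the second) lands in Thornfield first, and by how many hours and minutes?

Flight 1 in UTC: 04:03 − 11:00 = 17:03 on Sep 9.
+1 hour and 59 minutes → arrive 19:02 UTC on Sep 9.
Flight 2 in UTC: 07:05 − 3:30 = 03:35 on Sep 9.
+9 hours and 43 minutes → arrive 13:18 UTC on Sep 9.
Flight 2 lands earlier by 5 hours 44 minutes.

the second, by 5 hours 44 minutes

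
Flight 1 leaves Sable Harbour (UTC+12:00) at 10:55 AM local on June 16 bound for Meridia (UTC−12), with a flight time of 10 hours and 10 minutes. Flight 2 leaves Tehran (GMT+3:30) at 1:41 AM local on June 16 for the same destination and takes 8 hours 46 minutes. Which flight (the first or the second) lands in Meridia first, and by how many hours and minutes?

Flight 1 in UTC: 10:55 AM − 12:00 = 10:55 PM on Jun 15.
+10 hours and 10 minutes → arrive 9:05 AM UTC on Jun 16.
Flight 2 in UTC: 1:41 AM − 3:30 = 10:11 PM on Jun 15.
+8 hours 46 minutes → arrive 6:57 AM UTC on Jun 16.
Flight 2 lands earlier by 2 hours 8 minutes.

the second, by 2 hours 8 minutes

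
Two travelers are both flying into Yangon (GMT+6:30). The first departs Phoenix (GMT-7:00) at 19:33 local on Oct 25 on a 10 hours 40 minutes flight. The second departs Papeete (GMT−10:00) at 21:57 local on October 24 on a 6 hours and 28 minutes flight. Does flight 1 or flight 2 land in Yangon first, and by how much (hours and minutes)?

Flight 1 in UTC: 19:33 + 7:00 = 02:33 on Oct 26.
+10 hours and 40 minutes → arrive 13:13 UTC on Oct 26.
Flight 2 in UTC: 21:57 + 10:00 = 07:57 on Oct 25.
+6 hours 28 minutes → arrive 14:25 UTC on Oct 25.
Flight 2 lands earlier by 22 hours 48 minutes.

the second, by 22 hours 48 minutes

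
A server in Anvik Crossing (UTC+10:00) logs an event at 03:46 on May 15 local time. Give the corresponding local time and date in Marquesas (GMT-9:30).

In UTC: 03:46 − 10:00 = 17:46 on May 14.
Marquesas is UTC−9:30: 17:46 − 9:30 = 08:16 on May 14.

08:16 on May 14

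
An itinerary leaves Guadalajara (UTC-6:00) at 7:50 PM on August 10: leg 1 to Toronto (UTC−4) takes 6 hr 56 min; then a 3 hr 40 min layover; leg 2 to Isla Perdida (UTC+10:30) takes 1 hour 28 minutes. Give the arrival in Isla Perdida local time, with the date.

12:24 AM on Aug 12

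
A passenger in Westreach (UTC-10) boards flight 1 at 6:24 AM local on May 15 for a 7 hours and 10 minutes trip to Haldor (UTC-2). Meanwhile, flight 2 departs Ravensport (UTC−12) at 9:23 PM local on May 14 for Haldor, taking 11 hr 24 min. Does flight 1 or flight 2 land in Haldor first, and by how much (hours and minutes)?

the second, by 2 hours 47 minutes

Flight 1 in UTC: 6:24 AM + 10:00 = 4:24 PM on May 15.
+7 hours 10 minutes → arrive 11:34 PM UTC on May 15.
Flight 2 in UTC: 9:23 PM + 12:00 = 9:23 AM on May 15.
+11 hours and 24 minutes → arrive 8:47 PM UTC on May 15.
Flight 2 lands earlier by 2 hours 47 minutes.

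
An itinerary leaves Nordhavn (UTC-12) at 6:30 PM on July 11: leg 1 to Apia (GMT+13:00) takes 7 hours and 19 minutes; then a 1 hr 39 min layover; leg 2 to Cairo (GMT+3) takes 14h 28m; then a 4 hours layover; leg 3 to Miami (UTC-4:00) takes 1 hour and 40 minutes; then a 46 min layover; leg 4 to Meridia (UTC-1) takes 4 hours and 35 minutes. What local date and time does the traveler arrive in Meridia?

Convert departure to UTC: 6:30 PM + 12:00 = 6:30 AM UTC on Jul 12.
Add 7 hours and 19 minutes leg 1 → 1:49 PM UTC.
Add 1 hour 39 minutes layover in Apia → 3:28 PM UTC.
Add 14 hours 28 minutes leg 2 → 5:56 AM UTC (Jul 13).
Add 4 hours layover in Cairo → 9:56 AM UTC.
Add 1 hour and 40 minutes leg 3 → 11:36 AM UTC.
Add 46 minutes layover in Miami → 12:22 PM UTC.
Add 4 hours and 35 minutes leg 4 → 4:57 PM UTC.
Meridia is UTC−1:00, so local arrival = 4:57 PM − 1:00 = 3:57 PM on Jul 13.

3:57 PM on July 13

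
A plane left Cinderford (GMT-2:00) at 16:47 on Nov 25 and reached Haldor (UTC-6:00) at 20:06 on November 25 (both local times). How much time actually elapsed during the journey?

7 hours 19 minutes

Haldor is 4:00 behind Cinderford.
Clock-face elapsed time (ignoring zones) is 3 hours 19 minutes.
Actual elapsed = 3 hours 19 minutes + 4:00 = 7 hours 19 minutes.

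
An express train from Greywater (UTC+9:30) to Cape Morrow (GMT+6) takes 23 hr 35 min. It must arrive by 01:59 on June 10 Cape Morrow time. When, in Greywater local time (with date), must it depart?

Target arrival in UTC: 01:59 − 6:00 = 19:59 on Jun 9.
Subtract 23 hours and 35 minutes → departure 20:24 UTC on Jun 8.
Greywater is UTC+9:30: 20:24 + 9:30 = 05:54 on Jun 9.

05:54 on Jun 9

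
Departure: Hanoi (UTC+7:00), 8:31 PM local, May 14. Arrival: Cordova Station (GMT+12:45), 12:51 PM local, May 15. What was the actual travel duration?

10 hours 35 minutes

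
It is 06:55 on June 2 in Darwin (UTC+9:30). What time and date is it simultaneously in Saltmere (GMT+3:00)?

00:25 on Jun 2

In UTC: 06:55 − 9:30 = 21:25 on Jun 1.
Saltmere is UTC+3:00: 21:25 + 3:00 = 00:25 on Jun 2.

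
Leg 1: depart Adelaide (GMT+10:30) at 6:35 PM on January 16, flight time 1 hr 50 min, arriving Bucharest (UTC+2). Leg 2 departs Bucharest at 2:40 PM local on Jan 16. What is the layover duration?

2 hours 45 minutes

Convert departure to UTC: 6:35 PM − 10:30 = 8:05 AM UTC on Jan 16.
Add 1 hour 50 minutes flight time → 9:55 AM UTC.
Bucharest is UTC+2:00, so local arrival = 9:55 AM + 2:00 = 11:55 AM on Jan 16.
Layover = 2:40 PM − 11:55 AM = 2 hours 45 minutes.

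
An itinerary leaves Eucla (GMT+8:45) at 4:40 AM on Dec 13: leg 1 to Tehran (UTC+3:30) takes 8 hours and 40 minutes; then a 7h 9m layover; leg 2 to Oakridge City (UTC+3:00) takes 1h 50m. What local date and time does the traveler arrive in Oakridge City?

4:34 PM on Dec 13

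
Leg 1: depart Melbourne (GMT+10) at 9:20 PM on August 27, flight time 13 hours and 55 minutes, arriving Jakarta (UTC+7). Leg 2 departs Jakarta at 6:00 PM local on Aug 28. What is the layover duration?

Convert departure to UTC: 9:20 PM − 10:00 = 11:20 AM UTC on Aug 27.
Add 13 hours and 55 minutes flight time → 1:15 AM UTC (Aug 28).
Jakarta is UTC+7:00, so local arrival = 1:15 AM + 7:00 = 8:15 AM on Aug 28.
Layover = 6:00 PM − 8:15 AM = 9 hours 45 minutes.

9 hours 45 minutes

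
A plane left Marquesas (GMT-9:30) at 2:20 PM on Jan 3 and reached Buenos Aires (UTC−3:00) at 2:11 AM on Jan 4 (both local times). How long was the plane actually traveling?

Departure in UTC: 2:20 PM + 9:30 = 11:50 PM on Jan 3.
Arrival in UTC: 2:11 AM + 3:00 = 5:11 AM on Jan 4.
Elapsed = 5:11 AM − 11:50 PM (+1 day) = 5 hours 21 minutes.

5 hours 21 minutes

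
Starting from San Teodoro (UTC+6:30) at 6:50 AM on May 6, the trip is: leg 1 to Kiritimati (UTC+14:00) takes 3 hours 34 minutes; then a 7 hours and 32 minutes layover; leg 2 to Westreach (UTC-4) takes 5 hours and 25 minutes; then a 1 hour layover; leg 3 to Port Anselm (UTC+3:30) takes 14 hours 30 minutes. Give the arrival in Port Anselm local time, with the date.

Convert departure to UTC: 6:50 AM − 6:30 = 12:20 AM UTC on May 6.
Add 3 hours 34 minutes leg 1 → 3:54 AM UTC.
Add 7 hours 32 minutes layover in Kiritimati → 11:26 AM UTC.
Add 5 hours 25 minutes leg 2 → 4:51 PM UTC.
Add 1 hour layover in Westreach → 5:51 PM UTC.
Add 14 hours and 30 minutes leg 3 → 8:21 AM UTC (May 7).
Port Anselm is UTC+3:30, so local arrival = 8:21 AM + 3:30 = 11:51 AM on May 7.

11:51 AM on May 7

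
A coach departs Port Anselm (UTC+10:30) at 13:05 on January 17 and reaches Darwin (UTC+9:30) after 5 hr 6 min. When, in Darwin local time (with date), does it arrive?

Darwin is 1:00 behind Port Anselm.
After 5 hours and 6 minutes it is 18:11 in Port Anselm.
Shift by the zone difference: 18:11 − 1:00 = 17:11 on Jan 17 in Darwin.

17:11 on Jan 17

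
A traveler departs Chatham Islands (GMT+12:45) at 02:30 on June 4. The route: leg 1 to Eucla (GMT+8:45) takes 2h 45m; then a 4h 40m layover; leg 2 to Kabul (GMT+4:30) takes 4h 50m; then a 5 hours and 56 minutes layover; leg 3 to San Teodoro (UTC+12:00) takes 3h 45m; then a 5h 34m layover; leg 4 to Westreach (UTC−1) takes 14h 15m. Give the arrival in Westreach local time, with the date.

Convert departure to UTC: 02:30 − 12:45 = 13:45 UTC on Jun 3.
Add 2 hours and 45 minutes leg 1 → 16:30 UTC.
Add 4 hours 40 minutes layover in Eucla → 21:10 UTC.
Add 4 hours and 50 minutes leg 2 → 02:00 UTC (Jun 4).
Add 5 hours 56 minutes layover in Kabul → 07:56 UTC.
Add 3 hours and 45 minutes leg 3 → 11:41 UTC.
Add 5 hours and 34 minutes layover in San Teodoro → 17:15 UTC.
Add 14 hours 15 minutes leg 4 → 07:30 UTC (Jun 5).
Westreach is UTC−1:00, so local arrival = 07:30 − 1:00 = 06:30 on Jun 5.

06:30 on Jun 5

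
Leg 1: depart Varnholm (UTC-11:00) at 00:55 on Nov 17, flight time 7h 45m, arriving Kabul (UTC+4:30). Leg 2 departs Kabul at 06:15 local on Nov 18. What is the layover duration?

Convert departure to UTC: 00:55 + 11:00 = 11:55 UTC on Nov 17.
Add 7 hours 45 minutes flight time → 19:40 UTC.
Kabul is UTC+4:30, so local arrival = 19:40 + 4:30 = 00:10 on Nov 18.
Layover = 06:15 − 00:10 = 6 hours 5 minutes.

6 hours 5 minutes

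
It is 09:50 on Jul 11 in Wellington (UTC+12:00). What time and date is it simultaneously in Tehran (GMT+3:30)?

Tehran is 8:30 behind Wellington.
Shift by the zone difference: 09:50 − 8:30 = 01:20 on Jul 11 in Tehran.

01:20 on Jul 11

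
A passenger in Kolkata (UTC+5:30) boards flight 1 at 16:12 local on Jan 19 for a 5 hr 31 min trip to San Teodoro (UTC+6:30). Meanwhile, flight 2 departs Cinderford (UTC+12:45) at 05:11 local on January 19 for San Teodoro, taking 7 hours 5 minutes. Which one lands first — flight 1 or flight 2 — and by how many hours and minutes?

the second, by 16 hours 42 minutes

Flight 1 in UTC: 16:12 − 5:30 = 10:42 on Jan 19.
+5 hours 31 minutes → arrive 16:13 UTC on Jan 19.
Flight 2 in UTC: 05:11 − 12:45 = 16:26 on Jan 18.
+7 hours 5 minutes → arrive 23:31 UTC on Jan 18.
Flight 2 lands earlier by 16 hours 42 minutes.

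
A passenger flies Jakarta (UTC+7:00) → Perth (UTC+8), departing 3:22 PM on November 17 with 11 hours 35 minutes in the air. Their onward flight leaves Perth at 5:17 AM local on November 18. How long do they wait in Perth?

Convert departure to UTC: 3:22 PM − 7:00 = 8:22 AM UTC on Nov 17.
Add 11 hours and 35 minutes flight time → 7:57 PM UTC.
Perth is UTC+8:00, so local arrival = 7:57 PM + 8:00 = 3:57 AM on Nov 18.
Layover = 5:17 AM − 3:57 AM = 1 hour 20 minutes.

1 hour 20 minutes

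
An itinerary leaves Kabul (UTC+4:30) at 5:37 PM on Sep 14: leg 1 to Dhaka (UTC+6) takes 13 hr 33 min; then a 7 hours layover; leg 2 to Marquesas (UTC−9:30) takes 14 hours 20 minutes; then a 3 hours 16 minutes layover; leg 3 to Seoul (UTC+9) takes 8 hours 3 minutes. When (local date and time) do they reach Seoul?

Convert departure to UTC: 5:37 PM − 4:30 = 1:07 PM UTC on Sep 14.
Add 13 hours 33 minutes leg 1 → 2:40 AM UTC (Sep 15).
Add 7 hours layover in Dhaka → 9:40 AM UTC.
Add 14 hours 20 minutes leg 2 → 12:00 AM UTC (Sep 16).
Add 3 hours and 16 minutes layover in Marquesas → 3:16 AM UTC.
Add 8 hours 3 minutes leg 3 → 11:19 AM UTC.
Seoul is UTC+9:00, so local arrival = 11:19 AM + 9:00 = 8:19 PM on Sep 16.

8:19 PM on September 16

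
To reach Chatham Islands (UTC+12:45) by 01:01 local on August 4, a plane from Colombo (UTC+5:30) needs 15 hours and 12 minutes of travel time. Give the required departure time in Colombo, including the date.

02:34 on August 3

Target arrival in UTC: 01:01 − 12:45 = 12:16 on Aug 3.
Subtract 15 hours and 12 minutes → departure 21:04 UTC on Aug 2.
Colombo is UTC+5:30: 21:04 + 5:30 = 02:34 on Aug 3.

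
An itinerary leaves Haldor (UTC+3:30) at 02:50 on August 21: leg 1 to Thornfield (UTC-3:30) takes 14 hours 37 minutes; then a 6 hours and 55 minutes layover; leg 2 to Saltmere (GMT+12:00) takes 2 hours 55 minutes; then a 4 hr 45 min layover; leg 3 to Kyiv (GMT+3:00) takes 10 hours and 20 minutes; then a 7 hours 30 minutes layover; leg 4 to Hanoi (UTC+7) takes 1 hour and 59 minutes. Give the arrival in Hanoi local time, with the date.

07:21 on Aug 23

Convert departure to UTC: 02:50 − 3:30 = 23:20 UTC on Aug 20.
Add 14 hours 37 minutes leg 1 → 13:57 UTC (Aug 21).
Add 6 hours and 55 minutes layover in Thornfield → 20:52 UTC.
Add 2 hours 55 minutes leg 2 → 23:47 UTC.
Add 4 hours 45 minutes layover in Saltmere → 04:32 UTC (Aug 22).
Add 10 hours and 20 minutes leg 3 → 14:52 UTC.
Add 7 hours 30 minutes layover in Kyiv → 22:22 UTC.
Add 1 hour and 59 minutes leg 4 → 00:21 UTC (Aug 23).
Hanoi is UTC+7:00, so local arrival = 00:21 + 7:00 = 07:21 on Aug 23.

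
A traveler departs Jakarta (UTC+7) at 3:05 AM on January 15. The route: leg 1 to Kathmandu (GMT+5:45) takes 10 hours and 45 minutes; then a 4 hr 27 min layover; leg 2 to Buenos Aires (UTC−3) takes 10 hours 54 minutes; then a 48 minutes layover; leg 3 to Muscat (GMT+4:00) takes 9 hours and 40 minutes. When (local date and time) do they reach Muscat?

Convert departure to UTC: 3:05 AM − 7:00 = 8:05 PM UTC on Jan 14.
Add 10 hours and 45 minutes leg 1 → 6:50 AM UTC (Jan 15).
Add 4 hours and 27 minutes layover in Kathmandu → 11:17 AM UTC.
Add 10 hours 54 minutes leg 2 → 10:11 PM UTC.
Add 48 minutes layover in Buenos Aires → 10:59 PM UTC.
Add 9 hours 40 minutes leg 3 → 8:39 AM UTC (Jan 16).
Muscat is UTC+4:00, so local arrival = 8:39 AM + 4:00 = 12:39 PM on Jan 16.

12:39 PM on January 16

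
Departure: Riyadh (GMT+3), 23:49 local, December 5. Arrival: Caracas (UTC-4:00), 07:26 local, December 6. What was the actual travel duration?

14 hours 37 minutes

Caracas is 7:00 behind Riyadh.
Clock-face elapsed time (ignoring zones) is 7 hours 37 minutes.
Actual elapsed = 7 hours 37 minutes + 7:00 = 14 hours 37 minutes.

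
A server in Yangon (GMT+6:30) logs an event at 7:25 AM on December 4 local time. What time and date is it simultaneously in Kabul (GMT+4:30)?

Kabul is 2:00 behind Yangon.
Shift by the zone difference: 7:25 AM − 2:00 = 5:25 AM on Dec 4 in Kabul.

5:25 AM on December 4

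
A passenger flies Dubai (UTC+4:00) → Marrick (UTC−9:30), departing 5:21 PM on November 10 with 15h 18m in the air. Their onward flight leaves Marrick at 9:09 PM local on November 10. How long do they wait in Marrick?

2 hours

Convert departure to UTC: 5:21 PM − 4:00 = 1:21 PM UTC on Nov 10.
Add 15 hours and 18 minutes flight time → 4:39 AM UTC (Nov 11).
Marrick is UTC−9:30, so local arrival = 4:39 AM − 9:30 = 7:09 PM on Nov 10.
Layover = 9:09 PM − 7:09 PM = 2 hours.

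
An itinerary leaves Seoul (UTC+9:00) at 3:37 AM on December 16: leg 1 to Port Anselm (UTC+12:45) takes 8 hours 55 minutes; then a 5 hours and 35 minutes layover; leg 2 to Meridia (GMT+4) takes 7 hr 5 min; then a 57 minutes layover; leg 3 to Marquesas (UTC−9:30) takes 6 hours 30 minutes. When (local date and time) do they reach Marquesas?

2:09 PM on Dec 16

Convert departure to UTC: 3:37 AM − 9:00 = 6:37 PM UTC on Dec 15.
Add 8 hours and 55 minutes leg 1 → 3:32 AM UTC (Dec 16).
Add 5 hours and 35 minutes layover in Port Anselm → 9:07 AM UTC.
Add 7 hours 5 minutes leg 2 → 4:12 PM UTC.
Add 57 minutes layover in Meridia → 5:09 PM UTC.
Add 6 hours and 30 minutes leg 3 → 11:39 PM UTC.
Marquesas is UTC−9:30, so local arrival = 11:39 PM − 9:30 = 2:09 PM on Dec 16.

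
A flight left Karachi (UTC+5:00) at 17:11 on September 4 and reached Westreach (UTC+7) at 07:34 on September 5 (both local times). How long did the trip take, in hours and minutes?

12 hours 23 minutes

Departure in UTC: 17:11 − 5:00 = 12:11 on Sep 4.
Arrival in UTC: 07:34 − 7:00 = 00:34 on Sep 5.
Elapsed = 00:34 − 12:11 (+1 day) = 12 hours 23 minutes.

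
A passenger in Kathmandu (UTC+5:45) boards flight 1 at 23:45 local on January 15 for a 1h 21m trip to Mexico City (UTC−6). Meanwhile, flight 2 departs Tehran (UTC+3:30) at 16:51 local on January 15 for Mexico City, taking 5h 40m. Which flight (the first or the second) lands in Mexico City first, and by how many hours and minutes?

Flight 1 in UTC: 23:45 − 5:45 = 18:00 on Jan 15.
+1 hour and 21 minutes → arrive 19:21 UTC on Jan 15.
Flight 2 in UTC: 16:51 − 3:30 = 13:21 on Jan 15.
+5 hours 40 minutes → arrive 19:01 UTC on Jan 15.
Flight 2 lands earlier by 20 minutes.

the second, by 20 minutes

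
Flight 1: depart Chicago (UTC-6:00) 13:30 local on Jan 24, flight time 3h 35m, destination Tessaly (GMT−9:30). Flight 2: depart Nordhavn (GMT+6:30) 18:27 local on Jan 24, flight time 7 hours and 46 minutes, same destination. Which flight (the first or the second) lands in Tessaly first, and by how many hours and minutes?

the second, by 3 hours 22 minutes

Flight 1 in UTC: 13:30 + 6:00 = 19:30 on Jan 24.
+3 hours and 35 minutes → arrive 23:05 UTC on Jan 24.
Flight 2 in UTC: 18:27 − 6:30 = 11:57 on Jan 24.
+7 hours 46 minutes → arrive 19:43 UTC on Jan 24.
Flight 2 lands earlier by 3 hours 22 minutes.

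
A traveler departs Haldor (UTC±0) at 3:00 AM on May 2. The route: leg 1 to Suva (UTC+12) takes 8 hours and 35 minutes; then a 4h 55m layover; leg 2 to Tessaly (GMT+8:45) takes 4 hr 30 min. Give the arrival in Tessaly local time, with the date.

Haldor is at UTC+0, so departure is already 3:00 AM UTC on May 2.
Add 8 hours and 35 minutes leg 1 → 11:35 AM UTC.
Add 4 hours 55 minutes layover in Suva → 4:30 PM UTC.
Add 4 hours and 30 minutes leg 2 → 9:00 PM UTC.
Tessaly is UTC+8:45, so local arrival = 9:00 PM + 8:45 = 5:45 AM on May 3.

5:45 AM on May 3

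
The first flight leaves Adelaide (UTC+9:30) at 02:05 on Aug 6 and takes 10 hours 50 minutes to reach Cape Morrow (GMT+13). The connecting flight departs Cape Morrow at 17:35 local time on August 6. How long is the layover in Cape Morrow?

Convert departure to UTC: 02:05 − 9:30 = 16:35 UTC on Aug 5.
Add 10 hours 50 minutes flight time → 03:25 UTC (Aug 6).
Cape Morrow is UTC+13:00, so local arrival = 03:25 + 13:00 = 16:25 on Aug 6.
Layover = 17:35 − 16:25 = 1 hour 10 minutes.

1 hour 10 minutes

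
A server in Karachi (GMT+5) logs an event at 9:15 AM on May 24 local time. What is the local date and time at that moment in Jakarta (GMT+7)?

In UTC: 9:15 AM − 5:00 = 4:15 AM on May 24.
Jakarta is UTC+7:00: 4:15 AM + 7:00 = 11:15 AM on May 24.

11:15 AM on May 24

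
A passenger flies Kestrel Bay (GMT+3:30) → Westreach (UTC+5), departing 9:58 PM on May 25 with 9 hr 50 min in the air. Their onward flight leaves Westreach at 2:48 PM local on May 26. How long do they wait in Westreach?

Convert departure to UTC: 9:58 PM − 3:30 = 6:28 PM UTC on May 25.
Add 9 hours and 50 minutes flight time → 4:18 AM UTC (May 26).
Westreach is UTC+5:00, so local arrival = 4:18 AM + 5:00 = 9:18 AM on May 26.
Layover = 2:48 PM − 9:18 AM = 5 hours 30 minutes.

5 hours 30 minutes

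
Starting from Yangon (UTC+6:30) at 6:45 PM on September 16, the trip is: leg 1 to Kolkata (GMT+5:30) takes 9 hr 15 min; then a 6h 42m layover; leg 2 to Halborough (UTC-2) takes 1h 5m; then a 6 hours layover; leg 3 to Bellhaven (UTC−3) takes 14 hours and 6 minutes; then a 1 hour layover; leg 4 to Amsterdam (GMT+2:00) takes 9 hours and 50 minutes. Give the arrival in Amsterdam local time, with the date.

2:13 PM on September 18

Convert departure to UTC: 6:45 PM − 6:30 = 12:15 PM UTC on Sep 16.
Add 9 hours 15 minutes leg 1 → 9:30 PM UTC.
Add 6 hours and 42 minutes layover in Kolkata → 4:12 AM UTC (Sep 17).
Add 1 hour and 5 minutes leg 2 → 5:17 AM UTC.
Add 6 hours layover in Halborough → 11:17 AM UTC.
Add 14 hours 6 minutes leg 3 → 1:23 AM UTC (Sep 18).
Add 1 hour layover in Bellhaven → 2:23 AM UTC.
Add 9 hours 50 minutes leg 4 → 12:13 PM UTC.
Amsterdam is UTC+2:00, so local arrival = 12:13 PM + 2:00 = 2:13 PM on Sep 18.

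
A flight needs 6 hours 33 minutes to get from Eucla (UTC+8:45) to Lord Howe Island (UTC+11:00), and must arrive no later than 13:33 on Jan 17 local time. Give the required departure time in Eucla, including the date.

Target arrival in UTC: 13:33 − 11:00 = 02:33 on Jan 17.
Subtract 6 hours 33 minutes → departure 20:00 UTC on Jan 16.
Eucla is UTC+8:45: 20:00 + 8:45 = 04:45 on Jan 17.

04:45 on January 17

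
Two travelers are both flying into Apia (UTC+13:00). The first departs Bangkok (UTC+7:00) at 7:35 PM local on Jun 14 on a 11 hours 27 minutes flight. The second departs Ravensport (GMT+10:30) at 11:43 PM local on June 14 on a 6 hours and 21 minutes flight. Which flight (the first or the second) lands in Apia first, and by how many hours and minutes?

Flight 1 in UTC: 7:35 PM − 7:00 = 12:35 PM on Jun 14.
+11 hours and 27 minutes → arrive 12:02 AM UTC on Jun 15.
Flight 2 in UTC: 11:43 PM − 10:30 = 1:13 PM on Jun 14.
+6 hours 21 minutes → arrive 7:34 PM UTC on Jun 14.
Flight 2 lands earlier by 4 hours 28 minutes.

the second, by 4 hours 28 minutes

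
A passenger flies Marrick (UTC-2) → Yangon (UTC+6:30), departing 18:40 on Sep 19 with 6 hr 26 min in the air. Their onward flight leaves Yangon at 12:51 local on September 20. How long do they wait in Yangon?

Convert departure to UTC: 18:40 + 2:00 = 20:40 UTC on Sep 19.
Add 6 hours and 26 minutes flight time → 03:06 UTC (Sep 20).
Yangon is UTC+6:30, so local arrival = 03:06 + 6:30 = 09:36 on Sep 20.
Layover = 12:51 − 09:36 = 3 hours 15 minutes.

3 hours 15 minutes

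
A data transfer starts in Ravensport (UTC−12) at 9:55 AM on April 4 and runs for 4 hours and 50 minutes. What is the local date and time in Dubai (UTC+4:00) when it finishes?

6:45 AM on Apr 5

Convert start to UTC: 9:55 AM + 12:00 = 9:55 PM UTC on Apr 4.
Add 4 hours 50 minutes duration → 2:45 AM UTC (Apr 5).
Dubai is UTC+4:00, so local end time = 2:45 AM + 4:00 = 6:45 AM on Apr 5.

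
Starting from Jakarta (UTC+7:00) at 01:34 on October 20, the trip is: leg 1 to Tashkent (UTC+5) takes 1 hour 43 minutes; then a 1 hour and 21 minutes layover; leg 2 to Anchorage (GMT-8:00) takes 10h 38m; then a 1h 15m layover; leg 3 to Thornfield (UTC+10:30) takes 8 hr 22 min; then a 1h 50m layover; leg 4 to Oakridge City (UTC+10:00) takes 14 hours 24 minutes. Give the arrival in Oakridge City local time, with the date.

Convert departure to UTC: 01:34 − 7:00 = 18:34 UTC on Oct 19.
Add 1 hour 43 minutes leg 1 → 20:17 UTC.
Add 1 hour 21 minutes layover in Tashkent → 21:38 UTC.
Add 10 hours 38 minutes leg 2 → 08:16 UTC (Oct 20).
Add 1 hour 15 minutes layover in Anchorage → 09:31 UTC.
Add 8 hours and 22 minutes leg 3 → 17:53 UTC.
Add 1 hour and 50 minutes layover in Thornfield → 19:43 UTC.
Add 14 hours and 24 minutes leg 4 → 10:07 UTC (Oct 21).
Oakridge City is UTC+10:00, so local arrival = 10:07 + 10:00 = 20:07 on Oct 21.

20:07 on October 21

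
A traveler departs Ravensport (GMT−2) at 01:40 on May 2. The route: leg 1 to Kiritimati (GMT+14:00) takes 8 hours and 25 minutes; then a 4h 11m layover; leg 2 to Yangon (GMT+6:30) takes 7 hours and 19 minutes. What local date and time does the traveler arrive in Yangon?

06:05 on May 3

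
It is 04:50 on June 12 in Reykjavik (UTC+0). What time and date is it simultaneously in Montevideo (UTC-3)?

01:50 on Jun 12

Reykjavik is UTC+0 so that is 04:50 UTC.
Montevideo is UTC−3:00: 04:50 − 3:00 = 01:50 on Jun 12.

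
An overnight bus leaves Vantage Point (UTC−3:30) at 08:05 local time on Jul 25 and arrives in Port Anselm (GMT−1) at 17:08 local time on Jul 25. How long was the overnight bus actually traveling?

Port Anselm is 2:30 ahead of Vantage Point.
Clock-face elapsed time (ignoring zones) is 9 hours 3 minutes.
Actual elapsed = 9 hours 3 minutes − 2:30 = 6 hours 33 minutes.

6 hours 33 minutes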